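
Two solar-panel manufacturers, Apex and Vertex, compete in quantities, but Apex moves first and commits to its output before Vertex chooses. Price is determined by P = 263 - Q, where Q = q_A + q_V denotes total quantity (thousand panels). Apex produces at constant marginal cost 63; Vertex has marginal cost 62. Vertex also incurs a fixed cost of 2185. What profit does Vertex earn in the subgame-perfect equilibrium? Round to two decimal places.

Solve by backward induction. Given q_A, the follower Vertex maximises π_V = (263 - q_A - q_V)q_V - 62q_V.
Setting the follower's marginal profit to zero, 201 - q_A - 2q_V = 0, i.e. q_V = (201 - q_A)/2.
The leader anticipates this reaction. Substituting into P = 263 - Q gives P = 325/2 - (1/2)q_A, so π_A = (325/2 - (1/2)q_A)q_A - 63q_A.
Leader FOC: 199/2 - q_A = 0, so q_A = 199/2.
Then q_V = (201 - 199/2)/2 = 203/4.
Price P = 263 - 601/4 = 451/4.
Vertex's profit: (451/4 - 62)·(203/4) - 2185 = 390.5625.

390.56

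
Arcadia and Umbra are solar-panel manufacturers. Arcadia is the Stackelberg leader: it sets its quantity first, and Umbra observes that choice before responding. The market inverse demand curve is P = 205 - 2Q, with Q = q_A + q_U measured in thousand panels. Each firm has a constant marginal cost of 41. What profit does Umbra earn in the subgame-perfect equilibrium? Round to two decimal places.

Solve by backward induction. Given q_A, the follower Umbra maximises π_U = (205 - 2q_A - 2q_U)q_U - 41q_U.
∂π_U/∂q_U = 164 - 2q_A - 4q_U = 0 gives the reaction function q_U = (164 - 2q_A)/4.
The leader anticipates this reaction. Substituting into P = 205 - 2Q gives P = 123 - q_A, so π_A = (123 - q_A)q_A - 41q_A.
The leader's first-order condition 82 - 2q_A = 0 yields q_A = 41.
Then q_U = (164 - 2·41)/4 = 41/2.
Price P = 205 - 2·(123/2) = 82.
Umbra's profit: (82 - 41)·(41/2) = 1681/2.

840.50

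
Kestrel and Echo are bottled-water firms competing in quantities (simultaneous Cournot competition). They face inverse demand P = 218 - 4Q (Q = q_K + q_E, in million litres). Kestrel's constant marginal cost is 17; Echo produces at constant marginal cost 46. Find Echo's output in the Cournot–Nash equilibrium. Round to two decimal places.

Kestrel's profit: π_K = (218 - 4Q)q_K - (17q_K). Setting ∂π_K/∂q_K = 0: 201 - 8q_K - 4(q_E) = 0.
Echo's first-order condition: 172 - 8q_E - 4(q_K) = 0.
Rearranging gives the reaction functions q_K = (201 - 4q_E)/8 and q_E = (172 - 4q_K)/8.
Substituting one into the other gives q_K = 115/6 and q_E = 143/12.

11.92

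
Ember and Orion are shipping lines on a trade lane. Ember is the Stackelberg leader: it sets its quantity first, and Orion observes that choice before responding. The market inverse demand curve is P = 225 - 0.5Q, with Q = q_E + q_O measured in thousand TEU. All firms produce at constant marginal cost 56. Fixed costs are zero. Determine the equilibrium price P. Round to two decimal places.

98.25

Solve by backward induction. Given q_E, the follower Orion maximises π_O = (225 - (1/2)q_E - (1/2)q_O)q_O - 56q_O.
∂π_O/∂q_O = 169 - (1/2)q_E - q_O = 0 gives the reaction function q_O = (169 - (1/2)q_E).
The leader anticipates this reaction. Substituting into P = 225 - 0.5Q gives P = 281/2 - (1/4)q_E, so π_E = (281/2 - (1/4)q_E)q_E - 56q_E.
Maximising: ∂π_E/∂q_E = 169/2 - (1/2)q_E = 0, giving q_E = 169.
Then q_O = (169 - (1/2)·169) = 169/2.
Total output Q = 507/2, so price P = 225 - (1/2)·(507/2) = 393/4.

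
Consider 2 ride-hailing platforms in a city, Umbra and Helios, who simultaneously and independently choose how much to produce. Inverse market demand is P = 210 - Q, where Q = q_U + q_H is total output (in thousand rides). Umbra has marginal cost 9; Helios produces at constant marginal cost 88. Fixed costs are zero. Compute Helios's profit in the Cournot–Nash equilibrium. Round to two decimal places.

Umbra's profit: π_U = (210 - Q)q_U - (9q_U). Setting ∂π_U/∂q_U = 0: 201 - 2q_U - (q_H) = 0.
Helios's profit: π_H = (210 - Q)q_H - (88q_H). Setting ∂π_H/∂q_H = 0: 122 - 2q_H - (q_U) = 0.
Rearranging gives the reaction functions q_U = (201 - q_H)/2 and q_H = (122 - q_U)/2.
Substituting one into the other gives q_U = 280/3 and q_H = 43/3.
Price P = 210 - 323/3 = 307/3.
Helios's profit: (307/3 - 88)·(43/3) = 1849/9.

205.44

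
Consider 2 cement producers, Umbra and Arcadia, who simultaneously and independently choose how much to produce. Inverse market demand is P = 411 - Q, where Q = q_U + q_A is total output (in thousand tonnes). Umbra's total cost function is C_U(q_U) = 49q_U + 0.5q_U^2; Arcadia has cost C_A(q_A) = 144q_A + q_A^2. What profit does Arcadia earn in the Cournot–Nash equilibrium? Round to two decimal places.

Umbra's profit: π_U = (411 - Q)q_U - (49q_U + (1/2)q_U²). Setting ∂π_U/∂q_U = 0: 362 - 3q_U - (q_A) = 0.
Arcadia's profit: π_A = (411 - Q)q_A - (144q_A + q_A²). Setting ∂π_A/∂q_A = 0: 267 - 4q_A - (q_U) = 0.
So q_U = (362 - q_A)/3 and q_A = (267 - q_U)/4.
Substituting one into the other gives q_U = 1181/11 and q_A = 439/11.
Price P = 411 - 1620/11 = 263.7273.
Arcadia's profit: 263.7273·(439/11) - 144·(439/11) - (439/11)² = 3185.4711.

3185.47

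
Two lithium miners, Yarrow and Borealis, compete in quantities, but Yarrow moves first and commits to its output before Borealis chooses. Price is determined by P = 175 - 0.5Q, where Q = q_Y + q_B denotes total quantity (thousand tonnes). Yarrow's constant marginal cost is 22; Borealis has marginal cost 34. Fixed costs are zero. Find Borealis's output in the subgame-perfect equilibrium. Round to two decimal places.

Solve by backward induction. Given q_Y, the follower Borealis maximises π_B = (175 - (1/2)q_Y - (1/2)q_B)q_B - 34q_B.
Setting the follower's marginal profit to zero, 141 - (1/2)q_Y - q_B = 0, i.e. q_B = (141 - (1/2)q_Y).
Yarrow substitutes q_B(q_Y) into its own profit: π_Y = q_Y(175 - (1/2)q_Y - (141 - (1/2)q_Y)/2) - 22q_Y = (209/2 - (1/4)q_Y)q_Y - 22q_Y.
Leader FOC: 165/2 - (1/2)q_Y = 0, so q_Y = 165.
Then q_B = (141 - (1/2)·165) = 117/2.

58.50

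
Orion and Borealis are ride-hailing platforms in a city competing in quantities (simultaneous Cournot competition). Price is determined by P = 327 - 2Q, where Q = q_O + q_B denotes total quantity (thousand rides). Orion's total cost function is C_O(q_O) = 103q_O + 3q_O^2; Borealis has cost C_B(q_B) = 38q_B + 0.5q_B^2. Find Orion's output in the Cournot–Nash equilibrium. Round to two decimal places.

11.78

Orion's profit: π_O = (327 - 2Q)q_O - (103q_O + 3q_O²). Setting ∂π_O/∂q_O = 0: 224 - 10q_O - 2(q_B) = 0.
Borealis's first-order condition: 289 - 5q_B - 2(q_O) = 0.
Rearranging gives the reaction functions q_O = (224 - 2q_B)/10 and q_B = (289 - 2q_O)/5.
Solving the pair: q_O = 271/23, q_B = 1221/23.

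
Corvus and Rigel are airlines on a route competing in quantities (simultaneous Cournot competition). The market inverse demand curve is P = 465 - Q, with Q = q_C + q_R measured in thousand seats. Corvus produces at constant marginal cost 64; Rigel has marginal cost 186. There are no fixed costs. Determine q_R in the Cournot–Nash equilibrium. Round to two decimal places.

52.33

Corvus's profit: π_C = (465 - Q)q_C - (64q_C). Setting ∂π_C/∂q_C = 0: 401 - 2q_C - (q_R) = 0.
Rigel's profit: π_R = (465 - Q)q_R - (186q_R). Setting ∂π_R/∂q_R = 0: 279 - 2q_R - (q_C) = 0.
Rearranging gives the reaction functions q_C = (401 - q_R)/2 and q_R = (279 - q_C)/2.
Substituting one into the other gives q_C = 523/3 and q_R = 157/3.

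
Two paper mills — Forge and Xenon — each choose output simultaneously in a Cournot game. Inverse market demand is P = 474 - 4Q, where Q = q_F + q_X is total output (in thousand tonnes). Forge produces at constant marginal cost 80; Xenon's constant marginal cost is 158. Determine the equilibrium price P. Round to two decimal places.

237.33

Forge's profit: π_F = (474 - 4Q)q_F - (80q_F). Setting ∂π_F/∂q_F = 0: 394 - 8q_F - 4(q_X) = 0.
Xenon's profit: π_X = (474 - 4Q)q_X - (158q_X). Setting ∂π_X/∂q_X = 0: 316 - 8q_X - 4(q_F) = 0.
So q_F = (394 - 4q_X)/8 and q_X = (316 - 4q_F)/8.
Substituting one into the other gives q_F = 118/3 and q_X = 119/6.
Total output Q = 355/6, so price P = 474 - 4·(355/6) = 712/3.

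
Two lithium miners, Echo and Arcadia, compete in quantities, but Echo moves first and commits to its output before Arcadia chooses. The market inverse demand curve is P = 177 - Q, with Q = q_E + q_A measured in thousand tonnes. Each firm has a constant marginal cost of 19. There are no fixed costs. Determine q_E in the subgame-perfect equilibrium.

79

The follower Arcadia best-responds to any q_E: π_A = (177 - Q)q_A - 19q_A.
Setting the follower's marginal profit to zero, 158 - q_E - 2q_A = 0, i.e. q_A = (158 - q_E)/2.
Echo substitutes q_A(q_E) into its own profit: π_E = q_E(177 - q_E - (158 - q_E)/2) - 19q_E = (98 - (1/2)q_E)q_E - 19q_E.
Leader FOC: 79 - q_E = 0, so q_E = 79.
Then q_A = (158 - 79)/2 = 79/2.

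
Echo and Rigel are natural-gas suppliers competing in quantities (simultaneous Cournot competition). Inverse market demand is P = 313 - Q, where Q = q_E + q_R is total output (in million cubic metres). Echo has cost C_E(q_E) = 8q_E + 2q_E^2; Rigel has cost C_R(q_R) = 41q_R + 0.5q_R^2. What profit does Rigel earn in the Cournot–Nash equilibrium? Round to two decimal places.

Echo's profit: π_E = (313 - Q)q_E - (8q_E + 2q_E²). Setting ∂π_E/∂q_E = 0: 305 - 6q_E - (q_R) = 0.
Rigel's first-order condition: 272 - 3q_R - (q_E) = 0.
Best responses: q_E = (305 - q_R)/6, q_R = (272 - q_E)/3.
Solving the pair: q_E = 643/17, q_R = 1327/17.
Price P = 313 - 1970/17 = 197.1176.
Rigel's profit: 197.1176·(1327/17) - 41·(1327/17) - (1/2)(1327/17)² = 9139.7699.

9139.77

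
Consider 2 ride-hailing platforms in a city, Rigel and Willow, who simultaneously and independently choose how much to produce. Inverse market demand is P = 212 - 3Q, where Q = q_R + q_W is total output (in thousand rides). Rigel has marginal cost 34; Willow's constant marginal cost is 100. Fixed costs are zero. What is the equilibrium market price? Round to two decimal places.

115.33

Rigel's profit: π_R = (212 - 3Q)q_R - (34q_R). Setting ∂π_R/∂q_R = 0: 178 - 6q_R - 3(q_W) = 0.
Willow's profit: π_W = (212 - 3Q)q_W - (100q_W). Setting ∂π_W/∂q_W = 0: 112 - 6q_W - 3(q_R) = 0.
Rearranging gives the reaction functions q_R = (178 - 3q_W)/6 and q_W = (112 - 3q_R)/6.
Substituting one into the other gives q_R = 244/9 and q_W = 46/9.
Total output Q = 290/9, so price P = 212 - 3·(290/9) = 346/3.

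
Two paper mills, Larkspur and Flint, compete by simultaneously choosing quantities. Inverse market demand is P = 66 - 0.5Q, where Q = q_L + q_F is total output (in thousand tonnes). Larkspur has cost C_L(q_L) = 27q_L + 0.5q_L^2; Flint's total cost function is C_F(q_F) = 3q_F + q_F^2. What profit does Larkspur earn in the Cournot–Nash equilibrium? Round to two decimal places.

221.10

Larkspur's profit: π_L = (66 - 0.5Q)q_L - (27q_L + (1/2)q_L²). Setting ∂π_L/∂q_L = 0: 39 - 2q_L - (1/2)(q_F) = 0.
Flint's first-order condition: 63 - 3q_F - (1/2)(q_L) = 0.
So q_L = (39 - (1/2)q_F)/2 and q_F = (63 - (1/2)q_L)/3.
Substituting one into the other gives q_L = 342/23 and q_F = 426/23.
Price P = 66 - (1/2)·(768/23) = 1134/23.
Larkspur's profit: (1134/23)·(342/23) - 27·(342/23) - (1/2)(342/23)² = 221.1040.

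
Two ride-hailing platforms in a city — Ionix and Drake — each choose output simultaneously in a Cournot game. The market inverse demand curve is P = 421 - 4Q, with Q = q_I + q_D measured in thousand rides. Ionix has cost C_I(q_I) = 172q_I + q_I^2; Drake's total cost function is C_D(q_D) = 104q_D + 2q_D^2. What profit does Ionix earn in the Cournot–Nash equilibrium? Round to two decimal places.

1367.60

Ionix's profit: π_I = (421 - 4Q)q_I - (172q_I + q_I²). Setting ∂π_I/∂q_I = 0: 249 - 10q_I - 4(q_D) = 0.
Drake's first-order condition: 317 - 12q_D - 4(q_I) = 0.
Rearranging gives the reaction functions q_I = (249 - 4q_D)/10 and q_D = (317 - 4q_I)/12.
Substituting one into the other gives q_I = 215/13 and q_D = 1087/52.
Price P = 421 - 4·(1947/52) = 271.2308.
Ionix's profit: 271.2308·(215/13) - 172·(215/13) - (215/13)² = 1367.6036.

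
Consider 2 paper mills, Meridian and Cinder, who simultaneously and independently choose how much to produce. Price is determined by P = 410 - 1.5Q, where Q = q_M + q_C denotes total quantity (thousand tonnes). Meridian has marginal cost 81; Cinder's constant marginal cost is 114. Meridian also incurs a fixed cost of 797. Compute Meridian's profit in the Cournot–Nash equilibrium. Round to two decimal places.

Meridian's profit: π_M = (410 - 1.5Q)q_M - (81q_M). Setting ∂π_M/∂q_M = 0: 329 - 3q_M - (3/2)(q_C) = 0.
Cinder's first-order condition: 296 - 3q_C - (3/2)(q_M) = 0.
Best responses: q_M = (329 - (3/2)q_C)/3, q_C = (296 - (3/2)q_M)/3.
Solving the pair: q_M = 724/9, q_C = 526/9.
Price P = 410 - (3/2)·(1250/9) = 605/3.
Meridian's profit: (605/3 - 81)·(724/9) - 797 = 8909.9630.

8909.96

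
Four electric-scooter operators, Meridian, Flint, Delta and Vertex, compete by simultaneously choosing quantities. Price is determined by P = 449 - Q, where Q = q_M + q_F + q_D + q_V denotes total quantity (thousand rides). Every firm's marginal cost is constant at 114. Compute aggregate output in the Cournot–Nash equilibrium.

A representative firm's profit is π_i = q_i(449 - Q) - 114q_i.
First-order condition (treating rivals' output as given): 335 - 2q_i - Σ_{j≠i} q_j = 0.
By symmetry each firm produces the same amount; substituting Σ_{j≠i} q_j = 3q_i yields q_i = 335/5 = 67.
Total output Q = 67 + 67 + 67 + 67 = 268.

268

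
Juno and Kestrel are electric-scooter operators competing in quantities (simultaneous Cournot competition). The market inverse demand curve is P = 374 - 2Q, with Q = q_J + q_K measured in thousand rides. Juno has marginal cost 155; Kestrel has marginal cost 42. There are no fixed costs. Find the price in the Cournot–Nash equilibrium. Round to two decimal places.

190.33

Juno's profit: π_J = (374 - 2Q)q_J - (155q_J). Setting ∂π_J/∂q_J = 0: 219 - 4q_J - 2(q_K) = 0.
Kestrel's profit: π_K = (374 - 2Q)q_K - (42q_K). Setting ∂π_K/∂q_K = 0: 332 - 4q_K - 2(q_J) = 0.
Rearranging gives the reaction functions q_J = (219 - 2q_K)/4 and q_K = (332 - 2q_J)/4.
Substituting one into the other gives q_J = 53/3 and q_K = 445/6.
Total output Q = 551/6, so price P = 374 - 2·(551/6) = 571/3.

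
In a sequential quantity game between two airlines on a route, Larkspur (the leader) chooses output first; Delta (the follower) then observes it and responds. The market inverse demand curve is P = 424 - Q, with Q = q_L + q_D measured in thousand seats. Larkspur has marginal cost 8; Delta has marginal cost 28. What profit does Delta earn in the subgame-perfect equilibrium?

The follower Delta best-responds to any q_L: π_D = (424 - Q)q_D - 28q_D.
∂π_D/∂q_D = 396 - q_L - 2q_D = 0 gives the reaction function q_D = (396 - q_L)/2.
Larkspur substitutes q_D(q_L) into its own profit: π_L = q_L(424 - q_L - (396 - q_L)/2) - 8q_L = (226 - (1/2)q_L)q_L - 8q_L.
The leader's first-order condition 218 - q_L = 0 yields q_L = 218.
Then q_D = (396 - 218)/2 = 89.
Price P = 424 - 307 = 117.
Delta's profit: (117 - 28)·89 = 7921.

7921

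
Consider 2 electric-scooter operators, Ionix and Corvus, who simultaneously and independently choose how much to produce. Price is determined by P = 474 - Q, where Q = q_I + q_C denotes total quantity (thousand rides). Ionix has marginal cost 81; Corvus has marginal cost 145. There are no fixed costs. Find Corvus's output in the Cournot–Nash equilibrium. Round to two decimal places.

Ionix's profit: π_I = (474 - Q)q_I - (81q_I). Setting ∂π_I/∂q_I = 0: 393 - 2q_I - (q_C) = 0.
Corvus's first-order condition: 329 - 2q_C - (q_I) = 0.
So q_I = (393 - q_C)/2 and q_C = (329 - q_I)/2.
Solving the pair: q_I = 457/3, q_C = 265/3.

88.33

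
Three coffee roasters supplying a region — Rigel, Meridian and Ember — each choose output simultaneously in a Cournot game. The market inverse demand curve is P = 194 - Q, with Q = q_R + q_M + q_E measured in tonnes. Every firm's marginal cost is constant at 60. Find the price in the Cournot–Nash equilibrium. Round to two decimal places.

A representative firm's profit is π_i = q_i(194 - Q) - 60q_i.
First-order condition (treating rivals' output as given): 134 - 2q_i - Σ_{j≠i} q_j = 0.
With identical firms every q_j equals q_i, so Σ_{j≠i} q_j = 2q_i and 134 = 4q_i, giving q_i = 67/2.
Total output Q = 201/2, so price P = 194 - 201/2 = 187/2.

93.50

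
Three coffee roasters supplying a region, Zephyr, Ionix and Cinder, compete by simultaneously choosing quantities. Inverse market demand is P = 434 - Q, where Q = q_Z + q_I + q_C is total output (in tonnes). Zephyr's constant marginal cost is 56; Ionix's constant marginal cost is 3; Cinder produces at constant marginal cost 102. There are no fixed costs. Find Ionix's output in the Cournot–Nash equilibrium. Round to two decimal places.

145.75

Zephyr's profit: π_Z = (434 - Q)q_Z - (56q_Z). Setting ∂π_Z/∂q_Z = 0: 378 - 2q_Z - (q_I + q_C) = 0.
Ionix's profit: π_I = (434 - Q)q_I - (3q_I). Setting ∂π_I/∂q_I = 0: 431 - 2q_I - (q_Z + q_C) = 0.
Cinder's first-order condition: 332 - 2q_C - (q_Z + q_I) = 0.
Adding the 3 conditions: 1141 − 2Q − 2Q = 0, i.e. Q = 1141/4.
Back-substituting: q_Z = (378 − 1141/4) = 371/4, q_I = (431 − 1141/4) = 583/4, q_C = (332 − 1141/4) = 187/4.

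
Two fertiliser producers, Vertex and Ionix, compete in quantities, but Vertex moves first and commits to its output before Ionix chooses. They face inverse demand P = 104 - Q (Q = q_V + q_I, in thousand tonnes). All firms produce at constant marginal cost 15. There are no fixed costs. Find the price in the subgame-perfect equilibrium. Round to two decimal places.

The follower Ionix best-responds to any q_V: π_I = (104 - Q)q_I - 15q_I.
Follower FOC: 89 - q_V - 2q_I = 0, so q_I(q_V) = (89 - q_V)/2.
The leader anticipates this reaction. Substituting into P = 104 - Q gives P = 119/2 - (1/2)q_V, so π_V = (119/2 - (1/2)q_V)q_V - 15q_V.
Maximising: ∂π_V/∂q_V = 89/2 - q_V = 0, giving q_V = 89/2.
Then q_I = (89 - 89/2)/2 = 89/4.
Total output Q = 267/4, so price P = 104 - 267/4 = 149/4.

37.25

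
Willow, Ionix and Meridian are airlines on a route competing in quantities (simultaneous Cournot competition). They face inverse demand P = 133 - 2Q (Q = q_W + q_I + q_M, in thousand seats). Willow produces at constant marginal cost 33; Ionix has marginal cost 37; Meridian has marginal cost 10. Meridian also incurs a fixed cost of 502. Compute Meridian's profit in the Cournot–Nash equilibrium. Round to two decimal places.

Willow's profit: π_W = (133 - 2Q)q_W - (33q_W). Setting ∂π_W/∂q_W = 0: 100 - 4q_W - 2(q_I + q_M) = 0.
Ionix's first-order condition: 96 - 4q_I - 2(q_W + q_M) = 0.
Meridian's first-order condition: 123 - 4q_M - 2(q_W + q_I) = 0.
Adding the 3 conditions: 319 − 4Q − 4Q = 0, i.e. Q = 319/8.
Back-substituting: q_W = (100 − 319/4)/2 = 81/8, q_I = (96 − 319/4)/2 = 65/8, q_M = (123 − 319/4)/2 = 173/8.
Price P = 133 - 2·(319/8) = 213/4.
Meridian's profit: (213/4 - 10)·(173/8) - 502 = 433.2813.

433.28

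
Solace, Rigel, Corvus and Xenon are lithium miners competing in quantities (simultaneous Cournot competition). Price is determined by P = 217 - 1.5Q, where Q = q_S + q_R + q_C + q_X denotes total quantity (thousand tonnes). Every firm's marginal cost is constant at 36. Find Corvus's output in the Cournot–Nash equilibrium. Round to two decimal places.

24.13

Each firm earns π_i = (217 - 1.5Q)q_i - 36q_i.
Setting ∂π_i/∂q_i = 0 with rivals' quantities fixed: 181 - 3q_i - (3/2)·Σ_{j≠i} q_j = 0.
With identical firms every q_j equals q_i, so Σ_{j≠i} q_j = 3q_i and 181 = (15/2)q_i, giving q_i = 362/15.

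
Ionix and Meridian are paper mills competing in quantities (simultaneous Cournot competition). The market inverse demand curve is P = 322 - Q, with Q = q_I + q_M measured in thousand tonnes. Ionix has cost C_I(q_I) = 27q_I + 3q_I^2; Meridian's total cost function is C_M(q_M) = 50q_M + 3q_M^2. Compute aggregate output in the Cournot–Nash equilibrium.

63

Ionix's profit: π_I = (322 - Q)q_I - (27q_I + 3q_I²). Setting ∂π_I/∂q_I = 0: 295 - 8q_I - (q_M) = 0.
Meridian's profit: π_M = (322 - Q)q_M - (50q_M + 3q_M²). Setting ∂π_M/∂q_M = 0: 272 - 8q_M - (q_I) = 0.
So q_I = (295 - q_M)/8 and q_M = (272 - q_I)/8.
Substituting one into the other gives q_I = 232/7 and q_M = 209/7.
Total output Q = 232/7 + 209/7 = 63.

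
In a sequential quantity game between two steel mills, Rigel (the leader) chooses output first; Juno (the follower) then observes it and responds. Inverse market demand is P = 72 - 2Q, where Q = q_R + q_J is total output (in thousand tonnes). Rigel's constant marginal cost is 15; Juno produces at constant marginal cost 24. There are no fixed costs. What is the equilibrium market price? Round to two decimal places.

The follower Juno best-responds to any q_R: π_J = (72 - 2Q)q_J - 24q_J.
∂π_J/∂q_J = 48 - 2q_R - 4q_J = 0 gives the reaction function q_J = (48 - 2q_R)/4.
The leader anticipates this reaction. Substituting into P = 72 - 2Q gives P = 48 - q_R, so π_R = (48 - q_R)q_R - 15q_R.
The leader's first-order condition 33 - 2q_R = 0 yields q_R = 33/2.
Then q_J = (48 - 2·(33/2))/4 = 15/4.
Total output Q = 81/4, so price P = 72 - 2·(81/4) = 63/2.

31.50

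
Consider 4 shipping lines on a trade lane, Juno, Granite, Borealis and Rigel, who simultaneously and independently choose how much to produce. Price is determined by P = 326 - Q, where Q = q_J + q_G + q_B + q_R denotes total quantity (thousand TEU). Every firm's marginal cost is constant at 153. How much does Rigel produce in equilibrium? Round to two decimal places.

A representative firm's profit is π_i = q_i(326 - Q) - 153q_i.
First-order condition (treating rivals' output as given): 173 - 2q_i - Σ_{j≠i} q_j = 0.
With identical firms every q_j equals q_i, so Σ_{j≠i} q_j = 3q_i and 173 = 5q_i, giving q_i = 173/5.

34.60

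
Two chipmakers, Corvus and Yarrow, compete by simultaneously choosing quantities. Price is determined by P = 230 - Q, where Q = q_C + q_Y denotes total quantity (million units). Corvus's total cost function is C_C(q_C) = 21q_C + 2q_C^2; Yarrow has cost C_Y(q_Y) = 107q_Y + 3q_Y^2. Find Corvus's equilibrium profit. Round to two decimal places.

Corvus's profit: π_C = (230 - Q)q_C - (21q_C + 2q_C²). Setting ∂π_C/∂q_C = 0: 209 - 6q_C - (q_Y) = 0.
Yarrow's profit: π_Y = (230 - Q)q_Y - (107q_Y + 3q_Y²). Setting ∂π_Y/∂q_Y = 0: 123 - 8q_Y - (q_C) = 0.
So q_C = (209 - q_Y)/6 and q_Y = (123 - q_C)/8.
Substituting one into the other gives q_C = 1549/47 and q_Y = 529/47.
Price P = 230 - 44.2128 = 185.7872.
Corvus's profit: 185.7872·(1549/47) - 21·(1549/47) - 2(1549/47)² = 3258.5799.

3258.58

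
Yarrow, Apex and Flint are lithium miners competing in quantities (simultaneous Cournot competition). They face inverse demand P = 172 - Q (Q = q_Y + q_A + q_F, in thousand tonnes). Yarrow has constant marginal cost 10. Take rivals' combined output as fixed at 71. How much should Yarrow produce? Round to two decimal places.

With rivals' combined output fixed at 71, Yarrow's profit is π_Y = (172 - 71 - q_Y)q_Y - (10q_Y) = (101 - q_Y)q_Y - (10q_Y).
∂π_Y/∂q_Y = 91 - 2q_Y = 0, so q_Y = 91/2.

45.50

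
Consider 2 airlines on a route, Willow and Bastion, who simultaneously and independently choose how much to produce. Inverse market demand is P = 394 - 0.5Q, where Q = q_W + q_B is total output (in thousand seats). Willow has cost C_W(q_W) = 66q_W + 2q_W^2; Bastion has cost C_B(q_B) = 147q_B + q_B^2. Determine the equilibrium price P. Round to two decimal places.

Willow's profit: π_W = (394 - 0.5Q)q_W - (66q_W + 2q_W²). Setting ∂π_W/∂q_W = 0: 328 - 5q_W - (1/2)(q_B) = 0.
Bastion's first-order condition: 247 - 3q_B - (1/2)(q_W) = 0.
So q_W = (328 - (1/2)q_B)/5 and q_B = (247 - (1/2)q_W)/3.
Solving the pair: q_W = 58.3390, q_B = 72.6102.
Total output Q = 130.9492, so price P = 394 - (1/2)·130.9492 = 328.5254.

328.53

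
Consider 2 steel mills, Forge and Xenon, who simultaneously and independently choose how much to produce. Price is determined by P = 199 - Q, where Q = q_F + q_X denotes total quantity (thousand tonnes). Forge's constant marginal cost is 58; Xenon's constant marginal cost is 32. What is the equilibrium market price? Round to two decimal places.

96.33

Forge's profit: π_F = (199 - Q)q_F - (58q_F). Setting ∂π_F/∂q_F = 0: 141 - 2q_F - (q_X) = 0.
Xenon's profit: π_X = (199 - Q)q_X - (32q_X). Setting ∂π_X/∂q_X = 0: 167 - 2q_X - (q_F) = 0.
So q_F = (141 - q_X)/2 and q_X = (167 - q_F)/2.
Substituting one into the other gives q_F = 115/3 and q_X = 193/3.
Total output Q = 308/3, so price P = 199 - 308/3 = 289/3.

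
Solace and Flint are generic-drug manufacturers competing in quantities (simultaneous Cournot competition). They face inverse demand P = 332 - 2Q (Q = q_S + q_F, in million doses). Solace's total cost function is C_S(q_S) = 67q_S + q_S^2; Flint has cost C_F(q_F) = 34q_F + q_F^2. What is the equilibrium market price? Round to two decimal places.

Solace's profit: π_S = (332 - 2Q)q_S - (67q_S + q_S²). Setting ∂π_S/∂q_S = 0: 265 - 6q_S - 2(q_F) = 0.
Flint's first-order condition: 298 - 6q_F - 2(q_S) = 0.
Best responses: q_S = (265 - 2q_F)/6, q_F = (298 - 2q_S)/6.
Solving the pair: q_S = 497/16, q_F = 629/16.
Total output Q = 563/8, so price P = 332 - 2·(563/8) = 765/4.

191.25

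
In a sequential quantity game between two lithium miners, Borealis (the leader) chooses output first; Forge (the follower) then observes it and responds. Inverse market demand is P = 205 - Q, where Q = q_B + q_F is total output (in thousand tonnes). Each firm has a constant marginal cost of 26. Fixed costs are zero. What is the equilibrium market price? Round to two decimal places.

70.75

Solve by backward induction. Given q_B, the follower Forge maximises π_F = (205 - q_B - q_F)q_F - 26q_F.
Follower FOC: 179 - q_B - 2q_F = 0, so q_F(q_B) = (179 - q_B)/2.
Borealis substitutes q_F(q_B) into its own profit: π_B = q_B(205 - q_B - (179 - q_B)/2) - 26q_B = (231/2 - (1/2)q_B)q_B - 26q_B.
Leader FOC: 179/2 - q_B = 0, so q_B = 179/2.
Then q_F = (179 - 179/2)/2 = 179/4.
Total output Q = 537/4, so price P = 205 - 537/4 = 283/4.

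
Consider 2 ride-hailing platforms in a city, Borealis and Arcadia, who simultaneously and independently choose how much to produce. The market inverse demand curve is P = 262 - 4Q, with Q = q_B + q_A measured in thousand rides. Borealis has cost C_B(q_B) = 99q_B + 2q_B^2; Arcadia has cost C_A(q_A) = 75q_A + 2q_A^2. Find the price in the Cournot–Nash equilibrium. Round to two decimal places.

174.50

Borealis's profit: π_B = (262 - 4Q)q_B - (99q_B + 2q_B²). Setting ∂π_B/∂q_B = 0: 163 - 12q_B - 4(q_A) = 0.
Arcadia's first-order condition: 187 - 12q_A - 4(q_B) = 0.
Best responses: q_B = (163 - 4q_A)/12, q_A = (187 - 4q_B)/12.
Solving the pair: q_B = 151/16, q_A = 199/16.
Total output Q = 175/8, so price P = 262 - 4·(175/8) = 349/2.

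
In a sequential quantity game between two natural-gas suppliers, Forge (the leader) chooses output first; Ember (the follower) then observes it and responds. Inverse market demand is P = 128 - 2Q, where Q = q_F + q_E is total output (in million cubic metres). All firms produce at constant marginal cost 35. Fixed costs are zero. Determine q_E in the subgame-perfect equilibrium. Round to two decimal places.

The follower Ember best-responds to any q_F: π_E = (128 - 2Q)q_E - 35q_E.
∂π_E/∂q_E = 93 - 2q_F - 4q_E = 0 gives the reaction function q_E = (93 - 2q_F)/4.
Forge substitutes q_E(q_F) into its own profit: π_F = q_F(128 - 2q_F - (93 - 2q_F)/2) - 35q_F = (163/2 - q_F)q_F - 35q_F.
Leader FOC: 93/2 - 2q_F = 0, so q_F = 93/4.
Then q_E = (93 - 2·(93/4))/4 = 93/8.

11.63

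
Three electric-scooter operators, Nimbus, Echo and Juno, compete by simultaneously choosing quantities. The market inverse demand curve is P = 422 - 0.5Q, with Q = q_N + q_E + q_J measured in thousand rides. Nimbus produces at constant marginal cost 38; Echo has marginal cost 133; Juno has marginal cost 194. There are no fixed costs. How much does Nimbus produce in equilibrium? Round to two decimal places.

317.50

Nimbus's profit: π_N = (422 - 0.5Q)q_N - (38q_N). Setting ∂π_N/∂q_N = 0: 384 - q_N - (1/2)(q_E + q_J) = 0.
Echo's first-order condition: 289 - q_E - (1/2)(q_N + q_J) = 0.
Juno's profit: π_J = (422 - 0.5Q)q_J - (194q_J). Setting ∂π_J/∂q_J = 0: 228 - q_J - (1/2)(q_N + q_E) = 0.
Adding the 3 first-order conditions: 901 − 2Q = 0, so Q = 901/2.
Back-substituting: q_N = (384 − 901/4)/(1/2) = 635/2, q_E = (289 − 901/4)/(1/2) = 255/2, q_J = (228 − 901/4)/(1/2) = 11/2.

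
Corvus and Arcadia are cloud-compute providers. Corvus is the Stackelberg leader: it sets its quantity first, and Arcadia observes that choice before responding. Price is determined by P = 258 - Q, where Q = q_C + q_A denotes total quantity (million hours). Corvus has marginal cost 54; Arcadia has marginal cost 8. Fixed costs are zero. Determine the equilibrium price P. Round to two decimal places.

Solve by backward induction. Given q_C, the follower Arcadia maximises π_A = (258 - q_C - q_A)q_A - 8q_A.
Follower FOC: 250 - q_C - 2q_A = 0, so q_A(q_C) = (250 - q_C)/2.
The leader anticipates this reaction. Substituting into P = 258 - Q gives P = 133 - (1/2)q_C, so π_C = (133 - (1/2)q_C)q_C - 54q_C.
Leader FOC: 79 - q_C = 0, so q_C = 79.
Then q_A = (250 - 79)/2 = 171/2.
Total output Q = 329/2, so price P = 258 - 329/2 = 187/2.

93.50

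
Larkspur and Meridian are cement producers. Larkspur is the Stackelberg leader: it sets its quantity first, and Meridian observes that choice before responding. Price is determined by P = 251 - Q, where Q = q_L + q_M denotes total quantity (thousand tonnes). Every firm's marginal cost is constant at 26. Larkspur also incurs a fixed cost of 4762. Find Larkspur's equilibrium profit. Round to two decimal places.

The follower Meridian best-responds to any q_L: π_M = (251 - Q)q_M - 26q_M.
Follower FOC: 225 - q_L - 2q_M = 0, so q_M(q_L) = (225 - q_L)/2.
The leader anticipates this reaction. Substituting into P = 251 - Q gives P = 277/2 - (1/2)q_L, so π_L = (277/2 - (1/2)q_L)q_L - 26q_L.
Leader FOC: 225/2 - q_L = 0, so q_L = 225/2.
Then q_M = (225 - 225/2)/2 = 225/4.
Price P = 251 - 675/4 = 329/4.
Larkspur's profit: (329/4 - 26)·(225/2) - 4762 = 1566.1250.

1566.13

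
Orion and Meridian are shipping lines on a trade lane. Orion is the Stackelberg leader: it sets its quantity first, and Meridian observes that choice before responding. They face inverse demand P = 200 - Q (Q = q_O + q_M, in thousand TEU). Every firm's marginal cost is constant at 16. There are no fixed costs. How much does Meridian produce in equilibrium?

46

Solve by backward induction. Given q_O, the follower Meridian maximises π_M = (200 - q_O - q_M)q_M - 16q_M.
Setting the follower's marginal profit to zero, 184 - q_O - 2q_M = 0, i.e. q_M = (184 - q_O)/2.
The leader anticipates this reaction. Substituting into P = 200 - Q gives P = 108 - (1/2)q_O, so π_O = (108 - (1/2)q_O)q_O - 16q_O.
The leader's first-order condition 92 - q_O = 0 yields q_O = 92.
Then q_M = (184 - 92)/2 = 46.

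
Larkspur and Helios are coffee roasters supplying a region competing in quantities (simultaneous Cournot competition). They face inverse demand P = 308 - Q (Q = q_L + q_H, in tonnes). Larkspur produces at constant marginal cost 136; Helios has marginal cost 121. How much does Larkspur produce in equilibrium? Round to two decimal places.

52.33

Larkspur's profit: π_L = (308 - Q)q_L - (136q_L). Setting ∂π_L/∂q_L = 0: 172 - 2q_L - (q_H) = 0.
Helios's profit: π_H = (308 - Q)q_H - (121q_H). Setting ∂π_H/∂q_H = 0: 187 - 2q_H - (q_L) = 0.
Rearranging gives the reaction functions q_L = (172 - q_H)/2 and q_H = (187 - q_L)/2.
Substituting one into the other gives q_L = 157/3 and q_H = 202/3.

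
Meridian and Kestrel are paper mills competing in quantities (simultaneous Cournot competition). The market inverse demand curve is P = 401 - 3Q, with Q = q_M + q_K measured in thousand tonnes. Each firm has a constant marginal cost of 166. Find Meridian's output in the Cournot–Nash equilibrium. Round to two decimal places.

26.11

A representative firm's profit is π_i = q_i(401 - 3Q) - 166q_i.
First-order condition (treating rivals' output as given): 235 - 6q_i - 3q_j = 0.
By symmetry each firm produces the same amount; substituting q_j = q_i yields q_i = 235/9.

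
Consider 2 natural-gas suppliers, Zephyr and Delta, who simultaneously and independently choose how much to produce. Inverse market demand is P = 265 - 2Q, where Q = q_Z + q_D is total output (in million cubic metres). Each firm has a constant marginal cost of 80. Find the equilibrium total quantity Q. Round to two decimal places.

61.67

Each firm earns π_i = (265 - 2Q)q_i - 80q_i.
First-order condition (treating rivals' output as given): 185 - 4q_i - 2q_j = 0.
With identical firms every q_j equals q_i, so q_j = q_i and 185 = 6q_i, giving q_i = 185/6.
Total output Q = 185/6 + 185/6 = 185/3.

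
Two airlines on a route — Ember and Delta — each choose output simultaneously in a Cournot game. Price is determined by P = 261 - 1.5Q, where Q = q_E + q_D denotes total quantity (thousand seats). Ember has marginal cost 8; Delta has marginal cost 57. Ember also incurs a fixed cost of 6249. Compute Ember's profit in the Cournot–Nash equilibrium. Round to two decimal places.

Ember's profit: π_E = (261 - 1.5Q)q_E - (8q_E). Setting ∂π_E/∂q_E = 0: 253 - 3q_E - (3/2)(q_D) = 0.
Delta's profit: π_D = (261 - 1.5Q)q_D - (57q_D). Setting ∂π_D/∂q_D = 0: 204 - 3q_D - (3/2)(q_E) = 0.
So q_E = (253 - (3/2)q_D)/3 and q_D = (204 - (3/2)q_E)/3.
Substituting one into the other gives q_E = 604/9 and q_D = 310/9.
Price P = 261 - (3/2)·(914/9) = 326/3.
Ember's profit: (326/3 - 8)·(604/9) - 6249 = 506.8519.

506.85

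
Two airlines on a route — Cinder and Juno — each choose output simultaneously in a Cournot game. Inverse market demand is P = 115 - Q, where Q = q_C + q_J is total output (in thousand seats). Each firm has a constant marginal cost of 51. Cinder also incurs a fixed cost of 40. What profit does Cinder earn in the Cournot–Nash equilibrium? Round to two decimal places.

415.11

A representative firm's profit is π_i = q_i(115 - Q) - 51q_i.
Setting ∂π_i/∂q_i = 0 with rivals' quantities fixed: 64 - 2q_i - q_j = 0.
With identical firms every q_j equals q_i, so q_j = q_i and 64 = 3q_i, giving q_i = 64/3.
Price P = 115 - 128/3 = 217/3.
Cinder's profit: (217/3 - 51)·(64/3) - 40 = 415.1111.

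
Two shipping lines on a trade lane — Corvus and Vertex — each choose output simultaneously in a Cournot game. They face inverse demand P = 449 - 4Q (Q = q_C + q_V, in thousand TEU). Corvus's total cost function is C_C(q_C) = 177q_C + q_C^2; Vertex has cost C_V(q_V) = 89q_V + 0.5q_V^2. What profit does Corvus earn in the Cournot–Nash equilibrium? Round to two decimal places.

Corvus's profit: π_C = (449 - 4Q)q_C - (177q_C + q_C²). Setting ∂π_C/∂q_C = 0: 272 - 10q_C - 4(q_V) = 0.
Vertex's first-order condition: 360 - 9q_V - 4(q_C) = 0.
Best responses: q_C = (272 - 4q_V)/10, q_V = (360 - 4q_C)/9.
Substituting one into the other gives q_C = 504/37 and q_V = 1256/37.
Price P = 449 - 4·(1760/37) = 258.7297.
Corvus's profit: 258.7297·(504/37) - 177·(504/37) - (504/37)² = 927.7429.

927.74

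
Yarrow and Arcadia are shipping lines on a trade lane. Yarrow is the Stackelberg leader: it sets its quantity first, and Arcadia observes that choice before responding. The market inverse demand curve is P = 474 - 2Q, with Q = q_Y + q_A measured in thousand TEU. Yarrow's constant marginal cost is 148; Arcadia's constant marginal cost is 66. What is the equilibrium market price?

Solve by backward induction. Given q_Y, the follower Arcadia maximises π_A = (474 - 2q_Y - 2q_A)q_A - 66q_A.
Follower FOC: 408 - 2q_Y - 4q_A = 0, so q_A(q_Y) = (408 - 2q_Y)/4.
The leader anticipates this reaction. Substituting into P = 474 - 2Q gives P = 270 - q_Y, so π_Y = (270 - q_Y)q_Y - 148q_Y.
Maximising: ∂π_Y/∂q_Y = 122 - 2q_Y = 0, giving q_Y = 61.
Then q_A = (408 - 2·61)/4 = 143/2.
Total output Q = 265/2, so price P = 474 - 2·(265/2) = 209.

209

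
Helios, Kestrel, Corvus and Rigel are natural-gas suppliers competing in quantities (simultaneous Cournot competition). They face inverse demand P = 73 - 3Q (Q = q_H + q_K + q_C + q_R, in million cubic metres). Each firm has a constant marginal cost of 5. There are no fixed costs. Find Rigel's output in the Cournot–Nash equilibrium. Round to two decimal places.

4.53

Each firm earns π_i = (73 - 3Q)q_i - 5q_i.
First-order condition (treating rivals' output as given): 68 - 6q_i - 3·Σ_{j≠i} q_j = 0.
With identical firms every q_j equals q_i, so Σ_{j≠i} q_j = 3q_i and 68 = 15q_i, giving q_i = 68/15.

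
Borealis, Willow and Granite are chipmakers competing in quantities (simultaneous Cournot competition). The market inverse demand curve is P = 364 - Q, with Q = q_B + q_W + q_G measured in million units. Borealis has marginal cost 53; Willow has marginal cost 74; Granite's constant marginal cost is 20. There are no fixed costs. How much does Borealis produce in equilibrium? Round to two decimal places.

Borealis's profit: π_B = (364 - Q)q_B - (53q_B). Setting ∂π_B/∂q_B = 0: 311 - 2q_B - (q_W + q_G) = 0.
Willow's profit: π_W = (364 - Q)q_W - (74q_W). Setting ∂π_W/∂q_W = 0: 290 - 2q_W - (q_B + q_G) = 0.
Granite's profit: π_G = (364 - Q)q_G - (20q_G). Setting ∂π_G/∂q_G = 0: 344 - 2q_G - (q_B + q_W) = 0.
Adding the 3 conditions: 945 − 2Q − 2Q = 0, i.e. Q = 945/4.
Back-substituting: q_B = (311 − 945/4) = 299/4, q_W = (290 − 945/4) = 215/4, q_G = (344 − 945/4) = 431/4.

74.75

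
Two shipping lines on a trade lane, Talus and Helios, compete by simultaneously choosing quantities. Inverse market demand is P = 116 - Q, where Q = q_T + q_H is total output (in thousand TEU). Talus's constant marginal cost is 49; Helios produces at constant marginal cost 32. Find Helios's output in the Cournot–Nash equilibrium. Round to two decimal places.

33.67

Talus's profit: π_T = (116 - Q)q_T - (49q_T). Setting ∂π_T/∂q_T = 0: 67 - 2q_T - (q_H) = 0.
Helios's profit: π_H = (116 - Q)q_H - (32q_H). Setting ∂π_H/∂q_H = 0: 84 - 2q_H - (q_T) = 0.
Best responses: q_T = (67 - q_H)/2, q_H = (84 - q_T)/2.
Substituting one into the other gives q_T = 50/3 and q_H = 101/3.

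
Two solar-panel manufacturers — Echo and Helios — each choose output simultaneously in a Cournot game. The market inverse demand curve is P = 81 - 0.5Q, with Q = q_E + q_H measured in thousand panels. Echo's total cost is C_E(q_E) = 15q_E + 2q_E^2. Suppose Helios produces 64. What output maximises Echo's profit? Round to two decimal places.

With the rival's output fixed at 64, Echo's profit is π_E = (81 - (1/2)·64 - (1/2)q_E)q_E - (15q_E + 2q_E²) = (49 - (1/2)q_E)q_E - (15q_E + 2q_E²).
∂π_E/∂q_E = 34 - 5q_E = 0, so q_E = 34/5.

6.80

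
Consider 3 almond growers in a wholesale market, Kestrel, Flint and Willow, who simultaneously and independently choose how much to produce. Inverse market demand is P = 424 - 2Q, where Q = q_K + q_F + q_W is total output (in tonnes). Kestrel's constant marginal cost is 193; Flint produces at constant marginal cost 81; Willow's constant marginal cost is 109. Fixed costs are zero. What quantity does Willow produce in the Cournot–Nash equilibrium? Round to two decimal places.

Kestrel's profit: π_K = (424 - 2Q)q_K - (193q_K). Setting ∂π_K/∂q_K = 0: 231 - 4q_K - 2(q_F + q_W) = 0.
Flint's profit: π_F = (424 - 2Q)q_F - (81q_F). Setting ∂π_F/∂q_F = 0: 343 - 4q_F - 2(q_K + q_W) = 0.
Willow's first-order condition: 315 - 4q_W - 2(q_K + q_F) = 0.
Adding the 3 conditions: 889 − 4Q − 4Q = 0, i.e. Q = 889/8.
Back-substituting: q_K = (231 − 889/4)/2 = 35/8, q_F = (343 − 889/4)/2 = 483/8, q_W = (315 − 889/4)/2 = 371/8.

46.38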